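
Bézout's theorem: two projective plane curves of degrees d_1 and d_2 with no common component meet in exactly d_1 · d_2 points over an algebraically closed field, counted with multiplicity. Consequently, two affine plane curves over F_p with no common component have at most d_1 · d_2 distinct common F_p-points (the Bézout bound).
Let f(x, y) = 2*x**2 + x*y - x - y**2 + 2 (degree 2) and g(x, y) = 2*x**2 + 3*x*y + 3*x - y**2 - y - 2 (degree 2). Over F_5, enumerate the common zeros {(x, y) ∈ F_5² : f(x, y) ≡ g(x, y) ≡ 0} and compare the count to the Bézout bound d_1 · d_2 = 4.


Common zeros: {(4, 4)}; count = 1; Bézout bound = 4.

deg(f) = 2, deg(g) = 2, so Bézout bound = 4.
Scan x ∈ F_5. For each x, list the y ∈ F_5 with f(x, y) ≡ 0 and those with g(x, y) ≡ 0 (mod 5); the common zeros in that column are the intersection.
  x = 0: f ≡ 0 at y ∈ ∅; g ≡ 0 at y ∈ ∅; common: ∅.
  x = 1: f ≡ 0 at y ∈ ∅; g ≡ 0 at y ∈ {3, 4}; common: ∅.
  x = 2: f ≡ 0 at y ∈ {3, 4}; g ≡ 0 at y ∈ ∅; common: ∅.
  x = 3: f ≡ 0 at y ∈ ∅; g ≡ 0 at y ∈ {0, 3}; common: ∅.
  x = 4: f ≡ 0 at y ∈ {0, 4}; g ≡ 0 at y ∈ {2, 4}; common: {4}.
Collecting: common zeros = {(4, 4)}, so the count is 1.
Comparison with the Bézout bound: 1 ≤ 4 = deg(f)·deg(g), as expected for curves with no common component (the affine F_5-count falls short of the bound because intersections may lie at infinity, over extension fields, or carry multiplicity).


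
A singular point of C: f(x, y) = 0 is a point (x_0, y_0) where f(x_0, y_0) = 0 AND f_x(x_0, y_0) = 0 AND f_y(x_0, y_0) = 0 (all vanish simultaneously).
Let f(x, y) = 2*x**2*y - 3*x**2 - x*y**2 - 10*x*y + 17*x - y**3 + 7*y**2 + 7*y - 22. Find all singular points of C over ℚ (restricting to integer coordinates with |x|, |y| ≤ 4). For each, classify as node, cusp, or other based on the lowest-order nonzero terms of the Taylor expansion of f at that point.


Singular points: {(3, 1)}; classification: node.

Compute partial derivatives:
  f_x = 4*x*y - 6*x - y**2 - 10*y + 17.
  f_y = 2*x**2 - 2*x*y - 10*x - 3*y**2 + 14*y + 7.
Scan x_0 ∈ {−4, ..., 4}. For each x_0, f_y(x_0, y) is a polynomial in y; find its integer roots y ∈ {−4, ..., 4}, then test f_x and f at those candidates.
  x = -4: f_y(-4, y) = -3*y**2 + 22*y + 79; no integer root y with |y| ≤ 4.
  x = -3: f_y(-3, y) = -3*y**2 + 20*y + 55; no integer root y with |y| ≤ 4.
  x = -2: f_y(-2, y) = -3*y**2 + 18*y + 35; no integer root y with |y| ≤ 4.
  x = -1: f_y(-1, y) = -3*y**2 + 16*y + 19; vanishes at y ∈ {-1}. (-1, -1): f_x = 36 ≠ 0.
  x = 0: f_y(0, y) = -3*y**2 + 14*y + 7; no integer root y with |y| ≤ 4.
  x = 1: f_y(1, y) = -3*y**2 + 12*y - 1; no integer root y with |y| ≤ 4.
  x = 2: f_y(2, y) = -3*y**2 + 10*y - 5; no integer root y with |y| ≤ 4.
  x = 3: f_y(3, y) = -3*y**2 + 8*y - 5; vanishes at y ∈ {1}. (3, 1): f_x = 0, f = 0 — SINGULAR.
  x = 4: f_y(4, y) = -3*y**2 + 6*y - 1; no integer root y with |y| ≤ 4.
Only singular point on the grid: (3, 1).
Classify: substitute x = 3 + u, y = 1 + v and expand: f = 2*u**2*v - u**2 - u*v**2 - v**3 + v**2.
No constant or linear terms (consistent with a singular point). Quadratic part: -u**2 + v**2. Cubic part: 2*u**2*v - u*v**2 - v**3.
The quadratic part v**2 - u**2 = (v − u)(v + u) splits into two distinct linear factors, so there are two distinct tangent lines y − 1 = ±(x − 3) — this is a node (ordinary double point).
Classification: node.


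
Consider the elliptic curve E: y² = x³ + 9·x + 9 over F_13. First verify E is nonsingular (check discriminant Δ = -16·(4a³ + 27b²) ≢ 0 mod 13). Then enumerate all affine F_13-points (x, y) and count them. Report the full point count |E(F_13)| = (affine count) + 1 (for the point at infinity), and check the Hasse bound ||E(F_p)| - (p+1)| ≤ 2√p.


Affine points = {(0, 3), (0, 10), (2, 3), (2, 10), (5, 6), (5, 7), (7, 5), (7, 8), (9, 0), (11, 3), (11, 10), (12, 5), (12, 8)}; affine count = 13; |E(F_13)| = 14.

Discriminant check: Δ ∝ 4a³ + 27b² = 4·9³ + 27·9² = 4·729 + 27·81 ≡ 7 (mod 13). Nonzero ⇒ E is nonsingular.
For each x ∈ F_13, compute rhs = x³ + 9·x + 9 mod 13, then count y ∈ F_13 with y² ≡ rhs.
  x = 0: rhs = 9, matching y values: 3, 10 (2 points).
  x = 1: rhs = 6, matching y values: none (0 points).
  x = 2: rhs = 9, matching y values: 3, 10 (2 points).
  x = 3: rhs = 11, matching y values: none (0 points).
  x = 4: rhs = 5, matching y values: none (0 points).
  x = 5: rhs = 10, matching y values: 6, 7 (2 points).
  x = 6: rhs = 6, matching y values: none (0 points).
  x = 7: rhs = 12, matching y values: 5, 8 (2 points).
  x = 8: rhs = 8, matching y values: none (0 points).
  x = 9: rhs = 0, matching y values: 0 (1 points).
  x = 10: rhs = 7, matching y values: none (0 points).
  x = 11: rhs = 9, matching y values: 3, 10 (2 points).
  x = 12: rhs = 12, matching y values: 5, 8 (2 points).
Total affine count: 13.
Full point count |E(F_13)| = 13 + 1 = 14.
Hasse bound: |14 − (13+1)| = |0| = 0 ≤ 2√13 ≈ 7.2111 ✓.


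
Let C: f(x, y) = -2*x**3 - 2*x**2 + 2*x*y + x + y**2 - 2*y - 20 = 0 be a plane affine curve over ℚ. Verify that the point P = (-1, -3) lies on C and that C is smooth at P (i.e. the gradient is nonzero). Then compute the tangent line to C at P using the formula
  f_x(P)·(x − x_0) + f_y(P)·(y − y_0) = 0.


Tangent line at P: -7*x - 10*y - 37 = 0.

Step 1: f(-1, -3) = 0, so P lies on C.
Step 2: partial derivatives
  f_x(x, y) = -6*x**2 - 4*x + 2*y + 1, f_y(x, y) = 2*x + 2*y - 2.
  f_x(P) = -7, f_y(P) = -10 (gradient nonzero, so P is smooth).
Step 3: tangent line at P: -7·(x − -1) + -10·(y − -3) = 0.
Expanding: -7*x - 10*y - 37 = 0.


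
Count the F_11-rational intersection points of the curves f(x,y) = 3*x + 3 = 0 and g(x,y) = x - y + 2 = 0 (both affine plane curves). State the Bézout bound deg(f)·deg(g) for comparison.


Common zeros: {(10, 1)}; count = 1; Bézout bound = 1.

deg(f) = 1, deg(g) = 1, so Bézout bound = 1.
Scan x ∈ F_11. For each x, list the y ∈ F_11 with f(x, y) ≡ 0 and those with g(x, y) ≡ 0 (mod 11); the common zeros in that column are the intersection.
  x = 0: f ≡ 0 at y ∈ ∅; g ≡ 0 at y ∈ {2}; common: ∅.
  x = 1: f ≡ 0 at y ∈ ∅; g ≡ 0 at y ∈ {3}; common: ∅.
  x = 2: f ≡ 0 at y ∈ ∅; g ≡ 0 at y ∈ {4}; common: ∅.
  x = 3: f ≡ 0 at y ∈ ∅; g ≡ 0 at y ∈ {5}; common: ∅.
  x = 4: f ≡ 0 at y ∈ ∅; g ≡ 0 at y ∈ {6}; common: ∅.
  x = 5: f ≡ 0 at y ∈ ∅; g ≡ 0 at y ∈ {7}; common: ∅.
  x = 6: f ≡ 0 at y ∈ ∅; g ≡ 0 at y ∈ {8}; common: ∅.
  x = 7: f ≡ 0 at y ∈ ∅; g ≡ 0 at y ∈ {9}; common: ∅.
  x = 8: f ≡ 0 at y ∈ ∅; g ≡ 0 at y ∈ {10}; common: ∅.
  x = 9: f ≡ 0 at y ∈ ∅; g ≡ 0 at y ∈ {0}; common: ∅.
  x = 10: f ≡ 0 at y ∈ {0, 1, 2, 3, 4, 5, 6, 7, 8, 9, 10}; g ≡ 0 at y ∈ {1}; common: {1}.
Collecting: common zeros = {(10, 1)}, so the count is 1.
Comparison with the Bézout bound: 1 ≤ 1 = deg(f)·deg(g), as expected for curves with no common component (the bound is attained).


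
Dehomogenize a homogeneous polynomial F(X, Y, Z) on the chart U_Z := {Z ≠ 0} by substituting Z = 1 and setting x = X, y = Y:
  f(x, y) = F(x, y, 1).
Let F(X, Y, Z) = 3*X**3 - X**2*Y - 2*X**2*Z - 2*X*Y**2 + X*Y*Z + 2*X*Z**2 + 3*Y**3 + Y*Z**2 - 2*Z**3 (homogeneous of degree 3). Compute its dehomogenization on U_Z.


f(x, y) = 3*x**3 - x**2*y - 2*x**2 - 2*x*y**2 + x*y + 2*x + 3*y**3 + y - 2

On U_Z we set Z = 1. Each monomial c·X^i·Y^j·Z^k in F becomes c·x^i·y^j·1^k = c·x^i·y^j.
Substituting Z = 1: F(X, Y, 1) = 3*x**3 - x**2*y - 2*x**2 - 2*x*y**2 + x*y + 2*x + 3*y**3 + y - 2.
Note: deg(f) ≤ deg(F) = 3; strict inequality happens when F is divisible by Z (lost terms).


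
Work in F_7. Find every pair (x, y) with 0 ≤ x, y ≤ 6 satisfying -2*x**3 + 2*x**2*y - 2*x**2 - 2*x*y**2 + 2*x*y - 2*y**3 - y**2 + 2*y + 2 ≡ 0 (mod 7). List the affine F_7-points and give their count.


Affine F_7-points: {(0, 2), (1, 4), (3, 0), (4, 2)}; count = 4.

For each of the 49 pairs (x, y) ∈ F_7², evaluate f(x, y) mod 7. Record the zeros.
  x = 0: [0↦2, 1↦1, 2↦0, 3↦1, 4↦6, 5↦3, 6↦1]  zeros at y ∈ {2}
  x = 1: [0↦5, 1↦6, 2↦3, 3↦5, 4↦0, 5↦4, 6↦5]  zeros at y ∈ {4}
  x = 2: [0↦6, 1↦6, 2↦5, 3↦5, 4↦1, 5↦2, 6↦3]  zeros at y ∈ ∅
  x = 3: [0↦0, 1↦3, 2↦1, 3↦3, 4↦4, 5↦6, 6↦4]  zeros at y ∈ {0}
  x = 4: [0↦3, 1↦6, 2↦0, 3↦1, 4↦4, 5↦4, 6↦3]  zeros at y ∈ {2}
  x = 5: [0↦3, 1↦3, 2↦4, 3↦1, 4↦3, 5↦5, 6↦2]  zeros at y ∈ ∅
  x = 6: [0↦2, 1↦3, 2↦1, 3↦5, 4↦3, 5↦4, 6↦3]  zeros at y ∈ ∅
Collecting zeros: affine points = {(0, 2), (1, 4), (3, 0), (4, 2)}.
Total count |C(F_7)_aff| = 4.


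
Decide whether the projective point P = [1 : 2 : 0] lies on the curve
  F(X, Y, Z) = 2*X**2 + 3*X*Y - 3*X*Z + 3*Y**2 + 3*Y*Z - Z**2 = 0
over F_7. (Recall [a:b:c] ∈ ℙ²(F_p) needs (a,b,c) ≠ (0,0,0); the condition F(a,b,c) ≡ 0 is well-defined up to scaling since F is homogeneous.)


F(1,2,0) ≡ 6 (mod 7); P is NOT on the curve.

Evaluate F(1, 2, 0) term-by-term (mod 7).
  2*X**2 ↦ 2·1·1·1 = 2
  3*X*Y ↦ 3·1·2·1 = 6
  -3*X*Z ↦ -3·1·1·0 = 0
  3*Y**2 ↦ 3·1·4·1 = 12
  3*Y*Z ↦ 3·1·2·0 = 0
  -Z**2 ↦ -1·1·1·0 = 0
Sum: F(1, 2, 0) = (2) + (6) + (0) + (12) + (0) + (0) = 20.
Reducing mod 7: 20 ≡ 6 (mod 7).
Since F(a, b, c) ≡ 6 ≠ 0 (mod 7), P does NOT lie on the curve.


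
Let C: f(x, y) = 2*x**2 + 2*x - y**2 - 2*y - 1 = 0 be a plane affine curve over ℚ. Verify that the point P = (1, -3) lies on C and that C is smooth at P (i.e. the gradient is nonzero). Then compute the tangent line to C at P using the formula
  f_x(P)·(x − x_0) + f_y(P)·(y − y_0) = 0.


Tangent line at P: 6*x + 4*y + 6 = 0.

Step 1: f(1, -3) = 0, so P lies on C.
Step 2: partial derivatives
  f_x(x, y) = 4*x + 2, f_y(x, y) = -2*y - 2.
  f_x(P) = 6, f_y(P) = 4 (gradient nonzero, so P is smooth).
Step 3: tangent line at P: 6·(x − 1) + 4·(y − -3) = 0.
Expanding: 6*x + 4*y + 6 = 0.


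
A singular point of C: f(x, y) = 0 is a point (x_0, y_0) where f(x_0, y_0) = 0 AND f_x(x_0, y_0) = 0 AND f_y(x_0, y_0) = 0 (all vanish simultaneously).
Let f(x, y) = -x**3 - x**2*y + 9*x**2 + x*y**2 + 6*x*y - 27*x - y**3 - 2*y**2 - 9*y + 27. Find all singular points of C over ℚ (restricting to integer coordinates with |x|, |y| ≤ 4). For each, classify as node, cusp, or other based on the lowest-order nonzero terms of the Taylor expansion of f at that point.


Singular points: {(3, 0)}; classification: cusp.

Compute partial derivatives:
  f_x = -3*x**2 - 2*x*y + 18*x + y**2 + 6*y - 27.
  f_y = -x**2 + 2*x*y + 6*x - 3*y**2 - 4*y - 9.
Scan x_0 ∈ {−4, ..., 4}. For each x_0, f_y(x_0, y) is a polynomial in y; find its integer roots y ∈ {−4, ..., 4}, then test f_x and f at those candidates.
  x = -4: f_y(-4, y) = -3*y**2 - 12*y - 49; no integer root y with |y| ≤ 4.
  x = -3: f_y(-3, y) = -3*y**2 - 10*y - 36; no integer root y with |y| ≤ 4.
  x = -2: f_y(-2, y) = -3*y**2 - 8*y - 25; no integer root y with |y| ≤ 4.
  x = -1: f_y(-1, y) = -3*y**2 - 6*y - 16; no integer root y with |y| ≤ 4.
  x = 0: f_y(0, y) = -3*y**2 - 4*y - 9; no integer root y with |y| ≤ 4.
  x = 1: f_y(1, y) = -3*y**2 - 2*y - 4; no integer root y with |y| ≤ 4.
  x = 2: f_y(2, y) = -3*y**2 - 1; no integer root y with |y| ≤ 4.
  x = 3: f_y(3, y) = -3*y**2 + 2*y; vanishes at y ∈ {0}. (3, 0): f_x = 0, f = 0 — SINGULAR.
  x = 4: f_y(4, y) = -3*y**2 + 4*y - 1; vanishes at y ∈ {1}. (4, 1): f_x = -4 ≠ 0.
Only singular point on the grid: (3, 0).
Classify: substitute x = 3 + u, y = 0 + v and expand: f = -u**3 - u**2*v + u*v**2 - v**3 + v**2.
No constant or linear terms (consistent with a singular point). Quadratic part: v**2. Cubic part: -u**3 - u**2*v + u*v**2 - v**3.
The quadratic part v**2 is a perfect square, so there is a single (double) tangent line v = 0, i.e. y = 0. Restricting the cubic part to that line (v = 0) leaves -u**3 ≠ 0, so f is not divisible by v and the branch is v² ≈ u**3 to lowest order — this is a cusp.
Classification: cusp.


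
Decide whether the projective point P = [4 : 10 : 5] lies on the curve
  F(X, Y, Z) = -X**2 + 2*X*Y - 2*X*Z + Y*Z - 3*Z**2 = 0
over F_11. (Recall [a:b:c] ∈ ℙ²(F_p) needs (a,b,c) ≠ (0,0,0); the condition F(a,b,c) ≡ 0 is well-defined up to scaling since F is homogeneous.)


F(4,10,5) ≡ 10 (mod 11); P is NOT on the curve.

Evaluate F(4, 10, 5) term-by-term (mod 11).
  -X**2 ↦ -1·16·1·1 = -16
  2*X*Y ↦ 2·4·10·1 = 80
  -2*X*Z ↦ -2·4·1·5 = -40
  Y*Z ↦ 1·1·10·5 = 50
  -3*Z**2 ↦ -3·1·1·25 = -75
Sum: F(4, 10, 5) = (-16) + (80) + (-40) + (50) + (-75) = -1.
Reducing mod 11: -1 ≡ 10 (mod 11).
Since F(a, b, c) ≡ 10 ≠ 0 (mod 11), P does NOT lie on the curve.


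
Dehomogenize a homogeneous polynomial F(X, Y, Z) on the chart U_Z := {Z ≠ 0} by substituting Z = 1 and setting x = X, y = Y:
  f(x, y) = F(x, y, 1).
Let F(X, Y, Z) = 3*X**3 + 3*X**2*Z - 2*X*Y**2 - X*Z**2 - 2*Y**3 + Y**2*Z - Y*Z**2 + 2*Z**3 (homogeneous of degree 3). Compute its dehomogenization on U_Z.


f(x, y) = 3*x**3 + 3*x**2 - 2*x*y**2 - x - 2*y**3 + y**2 - y + 2

On U_Z we set Z = 1. Each monomial c·X^i·Y^j·Z^k in F becomes c·x^i·y^j·1^k = c·x^i·y^j.
Substituting Z = 1: F(X, Y, 1) = 3*x**3 + 3*x**2 - 2*x*y**2 - x - 2*y**3 + y**2 - y + 2.
Note: deg(f) ≤ deg(F) = 3; strict inequality happens when F is divisible by Z (lost terms).


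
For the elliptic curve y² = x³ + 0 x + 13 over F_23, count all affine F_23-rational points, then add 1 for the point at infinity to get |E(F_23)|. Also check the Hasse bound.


Affine points = {(0, 6), (0, 17), (4, 10), (4, 13), (5, 0), (9, 11), (9, 12), (10, 1), (10, 22), (12, 4), (12, 19), (13, 5), (13, 18), (17, 2), (17, 21), (18, 7), (18, 16), (19, 8), (19, 15), (20, 3), (20, 20), (22, 9), (22, 14)}; affine count = 23; |E(F_23)| = 24.

Discriminant check: Δ ∝ 4a³ + 27b² = 4·0³ + 27·13² = 4·0 + 27·169 ≡ 9 (mod 23). Nonzero ⇒ E is nonsingular.
For each x ∈ F_23, compute rhs = x³ + 0·x + 13 mod 23, then count y ∈ F_23 with y² ≡ rhs.
  x = 0: rhs = 13, matching y values: 6, 17 (2 points).
  x = 1: rhs = 14, matching y values: none (0 points).
  x = 2: rhs = 21, matching y values: none (0 points).
  x = 3: rhs = 17, matching y values: none (0 points).
  x = 4: rhs = 8, matching y values: 10, 13 (2 points).
  x = 5: rhs = 0, matching y values: 0 (1 points).
  x = 6: rhs = 22, matching y values: none (0 points).
  x = 7: rhs = 11, matching y values: none (0 points).
  x = 8: rhs = 19, matching y values: none (0 points).
  x = 9: rhs = 6, matching y values: 11, 12 (2 points).
  x = 10: rhs = 1, matching y values: 1, 22 (2 points).
  x = 11: rhs = 10, matching y values: none (0 points).
  x = 12: rhs = 16, matching y values: 4, 19 (2 points).
  x = 13: rhs = 2, matching y values: 5, 18 (2 points).
  x = 14: rhs = 20, matching y values: none (0 points).
  x = 15: rhs = 7, matching y values: none (0 points).
  x = 16: rhs = 15, matching y values: none (0 points).
  x = 17: rhs = 4, matching y values: 2, 21 (2 points).
  x = 18: rhs = 3, matching y values: 7, 16 (2 points).
  x = 19: rhs = 18, matching y values: 8, 15 (2 points).
  x = 20: rhs = 9, matching y values: 3, 20 (2 points).
  x = 21: rhs = 5, matching y values: none (0 points).
  x = 22: rhs = 12, matching y values: 9, 14 (2 points).
Total affine count: 23.
Full point count |E(F_23)| = 23 + 1 = 24.
Hasse bound: |24 − (23+1)| = |0| = 0 ≤ 2√23 ≈ 9.5917 ✓.


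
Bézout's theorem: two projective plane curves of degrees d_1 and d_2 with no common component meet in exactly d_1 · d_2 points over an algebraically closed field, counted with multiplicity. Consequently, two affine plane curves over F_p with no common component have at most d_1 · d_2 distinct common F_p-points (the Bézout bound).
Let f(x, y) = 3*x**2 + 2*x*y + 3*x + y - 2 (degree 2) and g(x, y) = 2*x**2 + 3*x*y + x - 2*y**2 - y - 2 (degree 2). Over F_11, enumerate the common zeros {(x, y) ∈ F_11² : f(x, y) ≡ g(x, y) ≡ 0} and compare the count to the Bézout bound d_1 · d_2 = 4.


Common zeros: {(5, 3), (5, 4)}; count = 2; Bézout bound = 4.

deg(f) = 2, deg(g) = 2, so Bézout bound = 4.
Scan x ∈ F_11. For each x, list the y ∈ F_11 with f(x, y) ≡ 0 and those with g(x, y) ≡ 0 (mod 11); the common zeros in that column are the intersection.
  x = 0: f ≡ 0 at y ∈ {2}; g ≡ 0 at y ∈ ∅; common: ∅.
  x = 1: f ≡ 0 at y ∈ {6}; g ≡ 0 at y ∈ {3, 9}; common: ∅.
  x = 2: f ≡ 0 at y ∈ {10}; g ≡ 0 at y ∈ {1, 7}; common: ∅.
  x = 3: f ≡ 0 at y ∈ {3}; g ≡ 0 at y ∈ ∅; common: ∅.
  x = 4: f ≡ 0 at y ∈ {7}; g ≡ 0 at y ∈ ∅; common: ∅.
  x = 5: f ≡ 0 at y ∈ {0, 1, 2, 3, 4, 5, 6, 7, 8, 9, 10}; g ≡ 0 at y ∈ {3, 4}; common: {3, 4}.
  x = 6: f ≡ 0 at y ∈ {4}; g ≡ 0 at y ∈ ∅; common: ∅.
  x = 7: f ≡ 0 at y ∈ {8}; g ≡ 0 at y ∈ {1, 9}; common: ∅.
  x = 8: f ≡ 0 at y ∈ {1}; g ≡ 0 at y ∈ ∅; common: ∅.
  x = 9: f ≡ 0 at y ∈ {5}; g ≡ 0 at y ∈ {6, 7}; common: ∅.
  x = 10: f ≡ 0 at y ∈ {9}; g ≡ 0 at y ∈ ∅; common: ∅.
Collecting: common zeros = {(5, 3), (5, 4)}, so the count is 2.
Comparison with the Bézout bound: 2 ≤ 4 = deg(f)·deg(g), as expected for curves with no common component (the affine F_11-count falls short of the bound because intersections may lie at infinity, over extension fields, or carry multiplicity).


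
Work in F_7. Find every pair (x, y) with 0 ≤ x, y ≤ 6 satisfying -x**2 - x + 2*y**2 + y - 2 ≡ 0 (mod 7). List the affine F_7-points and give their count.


Affine F_7-points: {(2, 4), (2, 6), (3, 0), (3, 3), (4, 4), (4, 6)}; count = 6.

For each of the 49 pairs (x, y) ∈ F_7², evaluate f(x, y) mod 7. Record the zeros.
  x = 0: [0↦5, 1↦1, 2↦1, 3↦5, 4↦6, 5↦4, 6↦6]  zeros at y ∈ ∅
  x = 1: [0↦3, 1↦6, 2↦6, 3↦3, 4↦4, 5↦2, 6↦4]  zeros at y ∈ ∅
  x = 2: [0↦6, 1↦2, 2↦2, 3↦6, 4↦0, 5↦5, 6↦0]  zeros at y ∈ {4, 6}
  x = 3: [0↦0, 1↦3, 2↦3, 3↦0, 4↦1, 5↦6, 6↦1]  zeros at y ∈ {0, 3}
  x = 4: [0↦6, 1↦2, 2↦2, 3↦6, 4↦0, 5↦5, 6↦0]  zeros at y ∈ {4, 6}
  x = 5: [0↦3, 1↦6, 2↦6, 3↦3, 4↦4, 5↦2, 6↦4]  zeros at y ∈ ∅
  x = 6: [0↦5, 1↦1, 2↦1, 3↦5, 4↦6, 5↦4, 6↦6]  zeros at y ∈ ∅
Collecting zeros: affine points = {(2, 4), (2, 6), (3, 0), (3, 3), (4, 4), (4, 6)}.
Total count |C(F_7)_aff| = 6.


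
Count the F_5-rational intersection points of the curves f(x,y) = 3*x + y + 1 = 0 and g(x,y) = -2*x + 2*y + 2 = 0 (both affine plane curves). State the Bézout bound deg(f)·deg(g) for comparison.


Common zeros: {(0, 4)}; count = 1; Bézout bound = 1.

deg(f) = 1, deg(g) = 1, so Bézout bound = 1.
Scan x ∈ F_5. For each x, list the y ∈ F_5 with f(x, y) ≡ 0 and those with g(x, y) ≡ 0 (mod 5); the common zeros in that column are the intersection.
  x = 0: f ≡ 0 at y ∈ {4}; g ≡ 0 at y ∈ {4}; common: {4}.
  x = 1: f ≡ 0 at y ∈ {1}; g ≡ 0 at y ∈ {0}; common: ∅.
  x = 2: f ≡ 0 at y ∈ {3}; g ≡ 0 at y ∈ {1}; common: ∅.
  x = 3: f ≡ 0 at y ∈ {0}; g ≡ 0 at y ∈ {2}; common: ∅.
  x = 4: f ≡ 0 at y ∈ {2}; g ≡ 0 at y ∈ {3}; common: ∅.
Collecting: common zeros = {(0, 4)}, so the count is 1.
Comparison with the Bézout bound: 1 ≤ 1 = deg(f)·deg(g), as expected for curves with no common component (the bound is attained).


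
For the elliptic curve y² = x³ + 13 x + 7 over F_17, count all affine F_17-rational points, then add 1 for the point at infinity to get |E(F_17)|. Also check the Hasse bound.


Affine points = {(1, 2), (1, 15), (4, 2), (4, 15), (7, 4), (7, 13), (10, 7), (10, 10), (11, 6), (11, 11), (12, 2), (12, 15), (14, 3), (14, 14)}; affine count = 14; |E(F_17)| = 15.

Discriminant check: Δ ∝ 4a³ + 27b² = 4·13³ + 27·7² = 4·2197 + 27·49 ≡ 13 (mod 17). Nonzero ⇒ E is nonsingular.
For each x ∈ F_17, compute rhs = x³ + 13·x + 7 mod 17, then count y ∈ F_17 with y² ≡ rhs.
  x = 0: rhs = 7, matching y values: none (0 points).
  x = 1: rhs = 4, matching y values: 2, 15 (2 points).
  x = 2: rhs = 7, matching y values: none (0 points).
  x = 3: rhs = 5, matching y values: none (0 points).
  x = 4: rhs = 4, matching y values: 2, 15 (2 points).
  x = 5: rhs = 10, matching y values: none (0 points).
  x = 6: rhs = 12, matching y values: none (0 points).
  x = 7: rhs = 16, matching y values: 4, 13 (2 points).
  x = 8: rhs = 11, matching y values: none (0 points).
  x = 9: rhs = 3, matching y values: none (0 points).
  x = 10: rhs = 15, matching y values: 7, 10 (2 points).
  x = 11: rhs = 2, matching y values: 6, 11 (2 points).
  x = 12: rhs = 4, matching y values: 2, 15 (2 points).
  x = 13: rhs = 10, matching y values: none (0 points).
  x = 14: rhs = 9, matching y values: 3, 14 (2 points).
  x = 15: rhs = 7, matching y values: none (0 points).
  x = 16: rhs = 10, matching y values: none (0 points).
Total affine count: 14.
Full point count |E(F_17)| = 14 + 1 = 15.
Hasse bound: |15 − (17+1)| = |-3| = 3 ≤ 2√17 ≈ 8.2462 ✓.


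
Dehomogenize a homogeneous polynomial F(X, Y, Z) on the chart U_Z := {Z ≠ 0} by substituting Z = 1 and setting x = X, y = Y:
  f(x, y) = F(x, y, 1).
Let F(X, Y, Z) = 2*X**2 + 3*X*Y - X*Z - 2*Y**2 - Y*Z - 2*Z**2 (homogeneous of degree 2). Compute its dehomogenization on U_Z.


f(x, y) = 2*x**2 + 3*x*y - x - 2*y**2 - y - 2

On U_Z we set Z = 1. Each monomial c·X^i·Y^j·Z^k in F becomes c·x^i·y^j·1^k = c·x^i·y^j.
Substituting Z = 1: F(X, Y, 1) = 2*x**2 + 3*x*y - x - 2*y**2 - y - 2.
Note: deg(f) ≤ deg(F) = 2; strict inequality happens when F is divisible by Z (lost terms).


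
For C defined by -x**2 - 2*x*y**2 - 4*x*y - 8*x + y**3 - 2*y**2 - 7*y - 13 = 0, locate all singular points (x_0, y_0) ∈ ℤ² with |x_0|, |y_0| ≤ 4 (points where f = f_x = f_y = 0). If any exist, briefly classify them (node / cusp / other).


Singular points: {(-3, -1)}; classification: node.

Compute partial derivatives:
  f_x = -2*x - 2*y**2 - 4*y - 8.
  f_y = -4*x*y - 4*x + 3*y**2 - 4*y - 7.
Scan x_0 ∈ {−4, ..., 4}. For each x_0, f_y(x_0, y) is a polynomial in y; find its integer roots y ∈ {−4, ..., 4}, then test f_x and f at those candidates.
  x = -4: f_y(-4, y) = 3*y**2 + 12*y + 9; vanishes at y ∈ {-3, -1}. (-4, -3): f_x = -6 ≠ 0; (-4, -1): f_x = 2 ≠ 0.
  x = -3: f_y(-3, y) = 3*y**2 + 8*y + 5; vanishes at y ∈ {-1}. (-3, -1): f_x = 0, f = 0 — SINGULAR.
  x = -2: f_y(-2, y) = 3*y**2 + 4*y + 1; vanishes at y ∈ {-1}. (-2, -1): f_x = -2 ≠ 0.
  x = -1: f_y(-1, y) = 3*y**2 - 3; vanishes at y ∈ {-1, 1}. (-1, -1): f_x = -4 ≠ 0; (-1, 1): f_x = -12 ≠ 0.
  x = 0: f_y(0, y) = 3*y**2 - 4*y - 7; vanishes at y ∈ {-1}. (0, -1): f_x = -6 ≠ 0.
  x = 1: f_y(1, y) = 3*y**2 - 8*y - 11; vanishes at y ∈ {-1}. (1, -1): f_x = -8 ≠ 0.
  x = 2: f_y(2, y) = 3*y**2 - 12*y - 15; vanishes at y ∈ {-1}. (2, -1): f_x = -10 ≠ 0.
  x = 3: f_y(3, y) = 3*y**2 - 16*y - 19; vanishes at y ∈ {-1}. (3, -1): f_x = -12 ≠ 0.
  x = 4: f_y(4, y) = 3*y**2 - 20*y - 23; vanishes at y ∈ {-1}. (4, -1): f_x = -14 ≠ 0.
Only singular point on the grid: (-3, -1).
Classify: substitute x = -3 + u, y = -1 + v and expand: f = -u**2 - 2*u*v**2 + v**3 + v**2.
No constant or linear terms (consistent with a singular point). Quadratic part: -u**2 + v**2. Cubic part: -2*u*v**2 + v**3.
The quadratic part v**2 - u**2 = (v − u)(v + u) splits into two distinct linear factors, so there are two distinct tangent lines y − -1 = ±(x − -3) — this is a node (ordinary double point).
Classification: node.


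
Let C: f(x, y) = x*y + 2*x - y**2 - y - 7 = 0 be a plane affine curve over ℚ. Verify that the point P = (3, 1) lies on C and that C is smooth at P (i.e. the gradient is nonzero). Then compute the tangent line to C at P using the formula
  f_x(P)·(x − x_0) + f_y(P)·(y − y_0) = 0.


Tangent line at P: 3*x - 9 = 0.

Step 1: f(3, 1) = 0, so P lies on C.
Step 2: partial derivatives
  f_x(x, y) = y + 2, f_y(x, y) = x - 2*y - 1.
  f_x(P) = 3, f_y(P) = 0 (gradient nonzero, so P is smooth).
Step 3: tangent line at P: 3·(x − 3) + 0·(y − 1) = 0.
Expanding: 3*x - 9 = 0.


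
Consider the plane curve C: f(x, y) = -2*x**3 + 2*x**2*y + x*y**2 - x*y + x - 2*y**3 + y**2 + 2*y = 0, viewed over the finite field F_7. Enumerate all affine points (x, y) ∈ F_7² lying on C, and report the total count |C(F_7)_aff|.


Affine F_7-points: {(0, 0), (1, 3), (1, 6), (2, 0), (4, 1), (4, 6), (5, 0), (6, 5)}; count = 8.

For each of the 49 pairs (x, y) ∈ F_7², evaluate f(x, y) mod 7. Record the zeros.
  x = 0: [0↦0, 1↦1, 2↦6, 3↦3, 4↦1, 5↦2, 6↦1]  zeros at y ∈ {0}
  x = 1: [0↦6, 1↦2, 2↦4, 3↦0, 4↦6, 5↦3, 6↦0]  zeros at y ∈ {3, 6}
  x = 2: [0↦0, 1↦2, 2↦5, 3↦4, 4↦1, 5↦5, 6↦4]  zeros at y ∈ {0}
  x = 3: [0↦5, 1↦3, 2↦4, 3↦3, 4↦2, 5↦3, 6↦1]  zeros at y ∈ ∅
  x = 4: [0↦2, 1↦0, 2↦3, 3↦6, 4↦4, 5↦6, 6↦0]  zeros at y ∈ {1, 6}
  x = 5: [0↦0, 1↦2, 2↦4, 3↦1, 4↦2, 5↦2, 6↦3]  zeros at y ∈ {0}
  x = 6: [0↦1, 1↦4, 2↦2, 3↦4, 4↦5, 5↦0, 6↦5]  zeros at y ∈ {5}
Collecting zeros: affine points = {(0, 0), (1, 3), (1, 6), (2, 0), (4, 1), (4, 6), (5, 0), (6, 5)}.
Total count |C(F_7)_aff| = 8.


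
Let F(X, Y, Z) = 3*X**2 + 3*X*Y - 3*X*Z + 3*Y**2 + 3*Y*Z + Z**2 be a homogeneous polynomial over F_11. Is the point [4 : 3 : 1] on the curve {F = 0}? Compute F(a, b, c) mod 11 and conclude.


F(4,3,1) ≡ 10 (mod 11); P is NOT on the curve.

Evaluate F(4, 3, 1) term-by-term (mod 11).
  3*X**2 ↦ 3·16·1·1 = 48
  3*X*Y ↦ 3·4·3·1 = 36
  -3*X*Z ↦ -3·4·1·1 = -12
  3*Y**2 ↦ 3·1·9·1 = 27
  3*Y*Z ↦ 3·1·3·1 = 9
  Z**2 ↦ 1·1·1·1 = 1
Sum: F(4, 3, 1) = (48) + (36) + (-12) + (27) + (9) + (1) = 109.
Reducing mod 11: 109 ≡ 10 (mod 11).
Since F(a, b, c) ≡ 10 ≠ 0 (mod 11), P does NOT lie on the curve.


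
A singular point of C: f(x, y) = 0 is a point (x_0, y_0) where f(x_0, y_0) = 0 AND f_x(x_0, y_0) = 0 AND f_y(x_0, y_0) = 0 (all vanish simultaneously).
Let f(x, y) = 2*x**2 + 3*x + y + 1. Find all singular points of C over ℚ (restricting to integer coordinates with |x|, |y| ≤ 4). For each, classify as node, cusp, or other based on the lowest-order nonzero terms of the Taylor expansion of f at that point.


No singular points in the scanned grid; C is smooth there.

Compute partial derivatives:
  f_x = 4*x + 3.
  f_y = 1.
f_y = 1 is a nonzero constant, so f_y never vanishes: no point (x, y) can satisfy f = f_x = f_y = 0. In particular no (x, y) ∈ {−4, ..., 4}² is singular; the curve is smooth.


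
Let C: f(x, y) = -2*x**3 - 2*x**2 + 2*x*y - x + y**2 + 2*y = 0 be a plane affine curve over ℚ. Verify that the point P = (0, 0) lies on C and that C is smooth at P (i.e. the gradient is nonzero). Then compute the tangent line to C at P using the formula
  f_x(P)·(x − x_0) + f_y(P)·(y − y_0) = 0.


Tangent line at P: -x + 2*y = 0.

Step 1: f(0, 0) = 0, so P lies on C.
Step 2: partial derivatives
  f_x(x, y) = -6*x**2 - 4*x + 2*y - 1, f_y(x, y) = 2*x + 2*y + 2.
  f_x(P) = -1, f_y(P) = 2 (gradient nonzero, so P is smooth).
Step 3: tangent line at P: -1·(x − 0) + 2·(y − 0) = 0.
Expanding: -x + 2*y = 0.


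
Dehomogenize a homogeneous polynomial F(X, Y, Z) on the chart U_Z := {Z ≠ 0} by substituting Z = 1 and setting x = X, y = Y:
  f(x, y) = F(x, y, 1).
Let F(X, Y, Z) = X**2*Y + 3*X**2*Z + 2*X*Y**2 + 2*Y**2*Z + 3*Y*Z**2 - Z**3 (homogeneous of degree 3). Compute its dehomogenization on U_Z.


f(x, y) = x**2*y + 3*x**2 + 2*x*y**2 + 2*y**2 + 3*y - 1

On U_Z we set Z = 1. Each monomial c·X^i·Y^j·Z^k in F becomes c·x^i·y^j·1^k = c·x^i·y^j.
Substituting Z = 1: F(X, Y, 1) = x**2*y + 3*x**2 + 2*x*y**2 + 2*y**2 + 3*y - 1.
Note: deg(f) ≤ deg(F) = 3; strict inequality happens when F is divisible by Z (lost terms).


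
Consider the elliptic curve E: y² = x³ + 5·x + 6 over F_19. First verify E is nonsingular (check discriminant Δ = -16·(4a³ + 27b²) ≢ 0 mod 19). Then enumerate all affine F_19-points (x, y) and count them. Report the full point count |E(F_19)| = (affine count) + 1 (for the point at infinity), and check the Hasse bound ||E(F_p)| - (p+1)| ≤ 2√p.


Affine points = {(0, 5), (0, 14), (2, 9), (2, 10), (5, 2), (5, 17), (6, 9), (6, 10), (7, 2), (7, 17), (8, 8), (8, 11), (9, 1), (9, 18), (10, 7), (10, 12), (11, 9), (11, 10), (13, 8), (13, 11), (15, 6), (15, 13), (17, 8), (17, 11), (18, 0)}; affine count = 25; |E(F_19)| = 26.

Discriminant check: Δ ∝ 4a³ + 27b² = 4·5³ + 27·6² = 4·125 + 27·36 ≡ 9 (mod 19). Nonzero ⇒ E is nonsingular.
For each x ∈ F_19, compute rhs = x³ + 5·x + 6 mod 19, then count y ∈ F_19 with y² ≡ rhs.
  x = 0: rhs = 6, matching y values: 5, 14 (2 points).
  x = 1: rhs = 12, matching y values: none (0 points).
  x = 2: rhs = 5, matching y values: 9, 10 (2 points).
  x = 3: rhs = 10, matching y values: none (0 points).
  x = 4: rhs = 14, matching y values: none (0 points).
  x = 5: rhs = 4, matching y values: 2, 17 (2 points).
  x = 6: rhs = 5, matching y values: 9, 10 (2 points).
  x = 7: rhs = 4, matching y values: 2, 17 (2 points).
  x = 8: rhs = 7, matching y values: 8, 11 (2 points).
  x = 9: rhs = 1, matching y values: 1, 18 (2 points).
  x = 10: rhs = 11, matching y values: 7, 12 (2 points).
  x = 11: rhs = 5, matching y values: 9, 10 (2 points).
  x = 12: rhs = 8, matching y values: none (0 points).
  x = 13: rhs = 7, matching y values: 8, 11 (2 points).
  x = 14: rhs = 8, matching y values: none (0 points).
  x = 15: rhs = 17, matching y values: 6, 13 (2 points).
  x = 16: rhs = 2, matching y values: none (0 points).
  x = 17: rhs = 7, matching y values: 8, 11 (2 points).
  x = 18: rhs = 0, matching y values: 0 (1 points).
Total affine count: 25.
Full point count |E(F_19)| = 25 + 1 = 26.
Hasse bound: |26 − (19+1)| = |6| = 6 ≤ 2√19 ≈ 8.7178 ✓.


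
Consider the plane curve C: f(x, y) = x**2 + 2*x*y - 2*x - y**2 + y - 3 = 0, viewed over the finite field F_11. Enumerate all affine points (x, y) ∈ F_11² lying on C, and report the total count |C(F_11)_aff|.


Affine F_11-points: {(0, 6), (1, 6), (1, 8), (3, 0), (3, 7), (5, 1), (5, 10), (6, 1), (7, 7), (7, 8), (10, 0), (10, 10)}; count = 12.

For each of the 121 pairs (x, y) ∈ F_11², evaluate f(x, y) mod 11. Record the zeros.
  x = 0: [0↦8, 1↦8, 2↦6, 3↦2, 4↦7, 5↦10, 6↦0, 7↦10, 8↦7, 9↦2, 10↦6]  zeros at y ∈ {6}
  x = 1: [0↦7, 1↦9, 2↦9, 3↦7, 4↦3, 5↦8, 6↦0, 7↦1, 8↦0, 9↦8, 10↦3]  zeros at y ∈ {6, 8}
  x = 2: [0↦8, 1↦1, 2↦3, 3↦3, 4↦1, 5↦8, 6↦2, 7↦5, 8↦6, 9↦5, 10↦2]  zeros at y ∈ ∅
  x = 3: [0↦0, 1↦6, 2↦10, 3↦1, 4↦1, 5↦10, 6↦6, 7↦0, 8↦3, 9↦4, 10↦3]  zeros at y ∈ {0, 7}
  x = 4: [0↦5, 1↦2, 2↦8, 3↦1, 4↦3, 5↦3, 6↦1, 7↦8, 8↦2, 9↦5, 10↦6]  zeros at y ∈ ∅
  x = 5: [0↦1, 1↦0, 2↦8, 3↦3, 4↦7, 5↦9, 6↦9, 7↦7, 8↦3, 9↦8, 10↦0]  zeros at y ∈ {1, 10}
  x = 6: [0↦10, 1↦0, 2↦10, 3↦7, 4↦2, 5↦6, 6↦8, 7↦8, 8↦6, 9↦2, 10↦7]  zeros at y ∈ {1}
  x = 7: [0↦10, 1↦2, 2↦3, 3↦2, 4↦10, 5↦5, 6↦9, 7↦0, 8↦0, 9↦9, 10↦5]  zeros at y ∈ {7, 8}
  x = 8: [0↦1, 1↦6, 2↦9, 3↦10, 4↦9, 5↦6, 6↦1, 7↦5, 8↦7, 9↦7, 10↦5]  zeros at y ∈ ∅
  x = 9: [0↦5, 1↦1, 2↦6, 3↦9, 4↦10, 5↦9, 6↦6, 7↦1, 8↦5, 9↦7, 10↦7]  zeros at y ∈ ∅
  x = 10: [0↦0, 1↦9, 2↦5, 3↦10, 4↦2, 5↦3, 6↦2, 7↦10, 8↦5, 9↦9, 10↦0]  zeros at y ∈ {0, 10}
Collecting zeros: affine points = {(0, 6), (1, 6), (1, 8), (3, 0), (3, 7), (5, 1), (5, 10), (6, 1), (7, 7), (7, 8), (10, 0), (10, 10)}.
Total count |C(F_11)_aff| = 12.


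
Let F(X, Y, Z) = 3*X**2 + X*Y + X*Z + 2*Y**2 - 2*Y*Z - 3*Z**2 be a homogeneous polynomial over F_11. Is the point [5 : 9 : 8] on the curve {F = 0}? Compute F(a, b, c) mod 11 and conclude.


F(5,9,8) ≡ 8 (mod 11); P is NOT on the curve.

Evaluate F(5, 9, 8) term-by-term (mod 11).
  3*X**2 ↦ 3·25·1·1 = 75
  X*Y ↦ 1·5·9·1 = 45
  X*Z ↦ 1·5·1·8 = 40
  2*Y**2 ↦ 2·1·81·1 = 162
  -2*Y*Z ↦ -2·1·9·8 = -144
  -3*Z**2 ↦ -3·1·1·64 = -192
Sum: F(5, 9, 8) = (75) + (45) + (40) + (162) + (-144) + (-192) = -14.
Reducing mod 11: -14 ≡ 8 (mod 11).
Since F(a, b, c) ≡ 8 ≠ 0 (mod 11), P does NOT lie on the curve.


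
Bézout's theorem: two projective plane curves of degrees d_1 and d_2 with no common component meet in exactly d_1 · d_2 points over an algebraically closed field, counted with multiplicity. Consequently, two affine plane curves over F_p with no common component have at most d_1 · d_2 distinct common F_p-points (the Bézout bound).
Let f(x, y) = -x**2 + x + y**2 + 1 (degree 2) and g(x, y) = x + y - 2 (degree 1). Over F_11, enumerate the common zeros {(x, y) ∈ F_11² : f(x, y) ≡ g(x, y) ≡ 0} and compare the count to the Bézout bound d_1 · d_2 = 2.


Common zeros: {(9, 4)}; count = 1; Bézout bound = 2.

deg(f) = 2, deg(g) = 1, so Bézout bound = 2.
Scan x ∈ F_11. For each x, list the y ∈ F_11 with f(x, y) ≡ 0 and those with g(x, y) ≡ 0 (mod 11); the common zeros in that column are the intersection.
  x = 0: f ≡ 0 at y ∈ ∅; g ≡ 0 at y ∈ {2}; common: ∅.
  x = 1: f ≡ 0 at y ∈ ∅; g ≡ 0 at y ∈ {1}; common: ∅.
  x = 2: f ≡ 0 at y ∈ {1, 10}; g ≡ 0 at y ∈ {0}; common: ∅.
  x = 3: f ≡ 0 at y ∈ {4, 7}; g ≡ 0 at y ∈ {10}; common: ∅.
  x = 4: f ≡ 0 at y ∈ {0}; g ≡ 0 at y ∈ {9}; common: ∅.
  x = 5: f ≡ 0 at y ∈ ∅; g ≡ 0 at y ∈ {8}; common: ∅.
  x = 6: f ≡ 0 at y ∈ ∅; g ≡ 0 at y ∈ {7}; common: ∅.
  x = 7: f ≡ 0 at y ∈ ∅; g ≡ 0 at y ∈ {6}; common: ∅.
  x = 8: f ≡ 0 at y ∈ {0}; g ≡ 0 at y ∈ {5}; common: ∅.
  x = 9: f ≡ 0 at y ∈ {4, 7}; g ≡ 0 at y ∈ {4}; common: {4}.
  x = 10: f ≡ 0 at y ∈ {1, 10}; g ≡ 0 at y ∈ {3}; common: ∅.
Collecting: common zeros = {(9, 4)}, so the count is 1.
Comparison with the Bézout bound: 1 ≤ 2 = deg(f)·deg(g), as expected for curves with no common component (the affine F_11-count falls short of the bound because intersections may lie at infinity, over extension fields, or carry multiplicity).


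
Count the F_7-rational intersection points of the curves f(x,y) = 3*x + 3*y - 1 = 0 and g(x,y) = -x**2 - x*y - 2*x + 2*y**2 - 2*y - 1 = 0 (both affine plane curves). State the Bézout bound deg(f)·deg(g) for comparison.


Common zeros: ∅; count = 0; Bézout bound = 2.

deg(f) = 1, deg(g) = 2, so Bézout bound = 2.
Scan x ∈ F_7. For each x, list the y ∈ F_7 with f(x, y) ≡ 0 and those with g(x, y) ≡ 0 (mod 7); the common zeros in that column are the intersection.
  x = 0: f ≡ 0 at y ∈ {5}; g ≡ 0 at y ∈ ∅; common: ∅.
  x = 1: f ≡ 0 at y ∈ {4}; g ≡ 0 at y ∈ ∅; common: ∅.
  x = 2: f ≡ 0 at y ∈ {3}; g ≡ 0 at y ∈ {4, 5}; common: ∅.
  x = 3: f ≡ 0 at y ∈ {2}; g ≡ 0 at y ∈ ∅; common: ∅.
  x = 4: f ≡ 0 at y ∈ {1}; g ≡ 0 at y ∈ ∅; common: ∅.
  x = 5: f ≡ 0 at y ∈ {0}; g ≡ 0 at y ∈ {2, 5}; common: ∅.
  x = 6: f ≡ 0 at y ∈ {6}; g ≡ 0 at y ∈ {0, 4}; common: ∅.
Collecting: common zeros = ∅, so the count is 0.
Comparison with the Bézout bound: 0 ≤ 2 = deg(f)·deg(g), as expected for curves with no common component (the affine F_7-count falls short of the bound because intersections may lie at infinity, over extension fields, or carry multiplicity).


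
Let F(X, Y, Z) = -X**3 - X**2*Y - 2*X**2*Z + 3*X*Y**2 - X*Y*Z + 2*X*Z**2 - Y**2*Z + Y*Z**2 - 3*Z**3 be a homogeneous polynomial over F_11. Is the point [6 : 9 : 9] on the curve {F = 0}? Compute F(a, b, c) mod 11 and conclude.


F(6,9,9) ≡ 10 (mod 11); P is NOT on the curve.

Evaluate F(6, 9, 9) term-by-term (mod 11).
  -X**3 ↦ -1·216·1·1 = -216
  -X**2*Y ↦ -1·36·9·1 = -324
  -2*X**2*Z ↦ -2·36·1·9 = -648
  3*X*Y**2 ↦ 3·6·81·1 = 1458
  -X*Y*Z ↦ -1·6·9·9 = -486
  2*X*Z**2 ↦ 2·6·1·81 = 972
  -Y**2*Z ↦ -1·1·81·9 = -729
  Y*Z**2 ↦ 1·1·9·81 = 729
  -3*Z**3 ↦ -3·1·1·729 = -2187
Sum: F(6, 9, 9) = (-216) + (-324) + (-648) + (1458) + (-486) + (972) + (-729) + (729) + (-2187) = -1431.
Reducing mod 11: -1431 ≡ 10 (mod 11).
Since F(a, b, c) ≡ 10 ≠ 0 (mod 11), P does NOT lie on the curve.


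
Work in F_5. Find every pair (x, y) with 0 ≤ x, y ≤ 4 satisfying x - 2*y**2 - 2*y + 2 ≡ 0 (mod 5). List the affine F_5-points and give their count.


Affine F_5-points: {(0, 2), (2, 1), (2, 3), (3, 0), (3, 4)}; count = 5.

For each of the 25 pairs (x, y) ∈ F_5², evaluate f(x, y) mod 5. Record the zeros.
  x = 0: [0↦2, 1↦3, 2↦0, 3↦3, 4↦2]  zeros at y ∈ {2}
  x = 1: [0↦3, 1↦4, 2↦1, 3↦4, 4↦3]  zeros at y ∈ ∅
  x = 2: [0↦4, 1↦0, 2↦2, 3↦0, 4↦4]  zeros at y ∈ {1, 3}
  x = 3: [0↦0, 1↦1, 2↦3, 3↦1, 4↦0]  zeros at y ∈ {0, 4}
  x = 4: [0↦1, 1↦2, 2↦4, 3↦2, 4↦1]  zeros at y ∈ ∅
Collecting zeros: affine points = {(0, 2), (2, 1), (2, 3), (3, 0), (3, 4)}.
Total count |C(F_5)_aff| = 5.


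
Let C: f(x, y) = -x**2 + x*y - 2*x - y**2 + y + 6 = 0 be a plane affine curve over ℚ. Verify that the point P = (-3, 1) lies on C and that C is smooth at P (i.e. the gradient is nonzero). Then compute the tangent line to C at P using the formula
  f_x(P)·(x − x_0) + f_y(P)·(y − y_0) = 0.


Tangent line at P: 5*x - 4*y + 19 = 0.

Step 1: f(-3, 1) = 0, so P lies on C.
Step 2: partial derivatives
  f_x(x, y) = -2*x + y - 2, f_y(x, y) = x - 2*y + 1.
  f_x(P) = 5, f_y(P) = -4 (gradient nonzero, so P is smooth).
Step 3: tangent line at P: 5·(x − -3) + -4·(y − 1) = 0.
Expanding: 5*x - 4*y + 19 = 0.


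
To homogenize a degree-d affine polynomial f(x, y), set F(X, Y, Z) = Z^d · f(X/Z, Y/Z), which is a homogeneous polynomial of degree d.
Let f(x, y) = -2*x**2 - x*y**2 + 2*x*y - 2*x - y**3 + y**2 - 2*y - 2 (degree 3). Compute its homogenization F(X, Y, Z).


F(X, Y, Z) = -2*X**2*Z - X*Y**2 + 2*X*Y*Z - 2*X*Z**2 - Y**3 + Y**2*Z - 2*Y*Z**2 - 2*Z**3

deg(f) = 3.
Substitute x = X/Z, y = Y/Z into f, then multiply by Z^3.
  monomial -2·x^2·y^0 ↦ -2·X^2·Y^0·Z^1.
  monomial -1·x^1·y^2 ↦ -1·X^1·Y^2·Z^0.
  monomial 2·x^1·y^1 ↦ 2·X^1·Y^1·Z^1.
  monomial -2·x^1·y^0 ↦ -2·X^1·Y^0·Z^2.
  monomial -1·x^0·y^3 ↦ -1·X^0·Y^3·Z^0.
  monomial 1·x^0·y^2 ↦ 1·X^0·Y^2·Z^1.
  monomial -2·x^0·y^1 ↦ -2·X^0·Y^1·Z^2.
  monomial -2·x^0·y^0 ↦ -2·X^0·Y^0·Z^3.
Collecting: F(X, Y, Z) = -2*X**2*Z - X*Y**2 + 2*X*Y*Z - 2*X*Z**2 - Y**3 + Y**2*Z - 2*Y*Z**2 - 2*Z**3.


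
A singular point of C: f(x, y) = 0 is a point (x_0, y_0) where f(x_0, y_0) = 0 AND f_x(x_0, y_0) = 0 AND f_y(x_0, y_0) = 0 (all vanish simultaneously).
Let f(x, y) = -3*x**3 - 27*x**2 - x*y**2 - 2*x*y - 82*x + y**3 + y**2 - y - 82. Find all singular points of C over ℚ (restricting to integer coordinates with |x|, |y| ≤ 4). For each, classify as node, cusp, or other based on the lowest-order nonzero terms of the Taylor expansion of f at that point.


Singular points: {(-3, -1)}; classification: cusp.

Compute partial derivatives:
  f_x = -9*x**2 - 54*x - y**2 - 2*y - 82.
  f_y = -2*x*y - 2*x + 3*y**2 + 2*y - 1.
Scan x_0 ∈ {−4, ..., 4}. For each x_0, f_y(x_0, y) is a polynomial in y; find its integer roots y ∈ {−4, ..., 4}, then test f_x and f at those candidates.
  x = -4: f_y(-4, y) = 3*y**2 + 10*y + 7; vanishes at y ∈ {-1}. (-4, -1): f_x = -9 ≠ 0.
  x = -3: f_y(-3, y) = 3*y**2 + 8*y + 5; vanishes at y ∈ {-1}. (-3, -1): f_x = 0, f = 0 — SINGULAR.
  x = -2: f_y(-2, y) = 3*y**2 + 6*y + 3; vanishes at y ∈ {-1}. (-2, -1): f_x = -9 ≠ 0.
  x = -1: f_y(-1, y) = 3*y**2 + 4*y + 1; vanishes at y ∈ {-1}. (-1, -1): f_x = -36 ≠ 0.
  x = 0: f_y(0, y) = 3*y**2 + 2*y - 1; vanishes at y ∈ {-1}. (0, -1): f_x = -81 ≠ 0.
  x = 1: f_y(1, y) = 3*y**2 - 3; vanishes at y ∈ {-1, 1}. (1, -1): f_x = -144 ≠ 0; (1, 1): f_x = -148 ≠ 0.
  x = 2: f_y(2, y) = 3*y**2 - 2*y - 5; vanishes at y ∈ {-1}. (2, -1): f_x = -225 ≠ 0.
  x = 3: f_y(3, y) = 3*y**2 - 4*y - 7; vanishes at y ∈ {-1}. (3, -1): f_x = -324 ≠ 0.
  x = 4: f_y(4, y) = 3*y**2 - 6*y - 9; vanishes at y ∈ {-1, 3}. (4, -1): f_x = -441 ≠ 0; (4, 3): f_x = -457 ≠ 0.
Only singular point on the grid: (-3, -1).
Classify: substitute x = -3 + u, y = -1 + v and expand: f = -3*u**3 - u*v**2 + v**3 + v**2.
No constant or linear terms (consistent with a singular point). Quadratic part: v**2. Cubic part: -3*u**3 - u*v**2 + v**3.
The quadratic part v**2 is a perfect square, so there is a single (double) tangent line v = 0, i.e. y = -1. Restricting the cubic part to that line (v = 0) leaves -3*u**3 ≠ 0, so f is not divisible by v and the branch is v² ≈ 3*u**3 to lowest order — this is a cusp.
Classification: cusp.
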